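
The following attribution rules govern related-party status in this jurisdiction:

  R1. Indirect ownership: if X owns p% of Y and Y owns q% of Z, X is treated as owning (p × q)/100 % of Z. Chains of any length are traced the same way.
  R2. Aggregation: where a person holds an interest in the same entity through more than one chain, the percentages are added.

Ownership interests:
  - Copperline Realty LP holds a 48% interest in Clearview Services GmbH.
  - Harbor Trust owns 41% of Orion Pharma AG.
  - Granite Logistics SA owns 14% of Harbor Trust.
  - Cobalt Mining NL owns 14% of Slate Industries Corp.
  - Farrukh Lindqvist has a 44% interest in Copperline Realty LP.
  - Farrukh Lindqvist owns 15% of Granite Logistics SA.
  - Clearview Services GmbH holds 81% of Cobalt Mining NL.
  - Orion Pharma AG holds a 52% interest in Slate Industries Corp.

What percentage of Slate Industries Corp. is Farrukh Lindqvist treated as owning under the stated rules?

Chain via Granite Logistics SA → Harbor Trust → Orion Pharma AG (R1): 15% × 14% × 41% × 52% = 0.44772% of Slate Industries Corp.
Chain via Copperline Realty LP → Clearview Services GmbH → Cobalt Mining NL (R1): 44% × 48% × 81% × 14% = 2.395008% of Slate Industries Corp.
Aggregating (R2): 0.44772% + 2.395008% = 2.842728%.

2.842728%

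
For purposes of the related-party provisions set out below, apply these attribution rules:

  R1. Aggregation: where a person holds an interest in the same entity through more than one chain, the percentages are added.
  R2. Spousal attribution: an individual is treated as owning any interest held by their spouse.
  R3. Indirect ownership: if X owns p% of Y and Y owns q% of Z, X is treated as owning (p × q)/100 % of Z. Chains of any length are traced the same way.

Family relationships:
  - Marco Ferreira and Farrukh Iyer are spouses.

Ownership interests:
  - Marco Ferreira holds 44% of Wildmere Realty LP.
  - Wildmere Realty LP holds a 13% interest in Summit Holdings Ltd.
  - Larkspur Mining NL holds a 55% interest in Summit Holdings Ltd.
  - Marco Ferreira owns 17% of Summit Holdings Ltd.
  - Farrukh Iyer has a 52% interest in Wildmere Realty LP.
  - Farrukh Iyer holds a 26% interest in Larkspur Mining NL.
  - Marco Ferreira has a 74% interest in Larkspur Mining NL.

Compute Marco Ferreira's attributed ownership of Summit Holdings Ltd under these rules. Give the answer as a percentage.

84.48%

By spousal attribution (R2), Marco Ferreira is treated as also owning Farrukh Iyer's interest in Larkspur Mining NL, giving 74% + 26% = 100%.
By spousal attribution (R2), Marco Ferreira is treated as also owning Farrukh Iyer's interest in Wildmere Realty LP, giving 44% + 52% = 96%.
Chain via Larkspur Mining NL (R3): 100% × 55% = 55% of Summit Holdings Ltd.
Chain via Wildmere Realty LP (R3): 96% × 13% = 12.48% of Summit Holdings Ltd.
Direct interest in Summit Holdings Ltd: 17%.
Aggregating (R1): 55% + 12.48% + 17% = 84.48%.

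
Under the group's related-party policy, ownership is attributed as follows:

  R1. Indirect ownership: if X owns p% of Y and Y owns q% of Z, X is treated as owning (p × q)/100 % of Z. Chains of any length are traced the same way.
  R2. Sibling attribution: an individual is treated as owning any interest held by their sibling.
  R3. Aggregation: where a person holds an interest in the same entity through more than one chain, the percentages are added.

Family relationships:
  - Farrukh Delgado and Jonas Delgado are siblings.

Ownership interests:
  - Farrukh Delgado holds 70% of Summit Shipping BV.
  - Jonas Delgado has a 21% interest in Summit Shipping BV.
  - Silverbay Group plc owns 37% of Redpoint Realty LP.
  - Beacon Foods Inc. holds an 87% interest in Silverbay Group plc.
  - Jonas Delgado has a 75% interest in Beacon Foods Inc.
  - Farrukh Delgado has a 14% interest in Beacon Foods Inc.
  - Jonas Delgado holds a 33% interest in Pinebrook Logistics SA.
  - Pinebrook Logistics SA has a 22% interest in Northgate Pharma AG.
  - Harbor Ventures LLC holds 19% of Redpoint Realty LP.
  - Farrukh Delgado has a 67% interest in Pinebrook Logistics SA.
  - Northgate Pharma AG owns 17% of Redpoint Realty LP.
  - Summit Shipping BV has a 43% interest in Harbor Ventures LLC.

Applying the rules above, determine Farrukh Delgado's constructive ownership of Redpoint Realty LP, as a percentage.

39.8238%

By sibling attribution (R2), Farrukh Delgado is treated as also owning Jonas Delgado's interest in Pinebrook Logistics SA, giving 67% + 33% = 100%.
By sibling attribution (R2), Farrukh Delgado is treated as also owning Jonas Delgado's interest in Beacon Foods Inc, giving 14% + 75% = 89%.
By sibling attribution (R2), Farrukh Delgado is treated as also owning Jonas Delgado's interest in Summit Shipping BV, giving 70% + 21% = 91%.
Chain via Pinebrook Logistics SA → Northgate Pharma AG (R1): 100% × 22% × 17% = 3.74% of Redpoint Realty LP.
Chain via Beacon Foods Inc. → Silverbay Group plc (R1): 89% × 87% × 37% = 28.6491% of Redpoint Realty LP.
Chain via Summit Shipping BV → Harbor Ventures LLC (R1): 91% × 43% × 19% = 7.4347% of Redpoint Realty LP.
Aggregating (R3): 3.74% + 28.6491% + 7.4347% = 39.8238%.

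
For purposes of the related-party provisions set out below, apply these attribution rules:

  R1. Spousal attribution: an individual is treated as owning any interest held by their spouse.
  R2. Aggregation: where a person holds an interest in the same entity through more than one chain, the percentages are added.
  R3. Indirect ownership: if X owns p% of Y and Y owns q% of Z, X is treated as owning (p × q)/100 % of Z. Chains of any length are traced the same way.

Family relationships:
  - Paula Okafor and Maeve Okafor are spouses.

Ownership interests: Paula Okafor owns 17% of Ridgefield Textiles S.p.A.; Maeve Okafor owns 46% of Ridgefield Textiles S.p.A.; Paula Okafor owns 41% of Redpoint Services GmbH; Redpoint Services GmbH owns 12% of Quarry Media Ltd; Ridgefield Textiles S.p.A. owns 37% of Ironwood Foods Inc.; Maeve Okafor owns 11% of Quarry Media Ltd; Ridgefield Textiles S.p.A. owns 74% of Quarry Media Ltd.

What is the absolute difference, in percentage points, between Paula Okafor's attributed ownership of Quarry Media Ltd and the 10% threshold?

By spousal attribution (R1), Paula Okafor is treated as also owning Maeve Okafor's interest in Ridgefield Textiles S.p.A, giving 17% + 46% = 63%.
By spousal attribution (R1), Paula Okafor is treated as owning Maeve Okafor's 11% interest in Quarry Media Ltd.
Chain via Ridgefield Textiles S.p.A. (R3): 63% × 74% = 46.62% of Quarry Media Ltd.
Chain via Redpoint Services GmbH (R3): 41% × 12% = 4.92% of Quarry Media Ltd.
Direct interest in Quarry Media Ltd: 11%.
Aggregating (R2): 46.62% + 4.92% + 11% = 62.54%.
62.54% exceeds the 10% threshold by 52.54 percentage points.

52.54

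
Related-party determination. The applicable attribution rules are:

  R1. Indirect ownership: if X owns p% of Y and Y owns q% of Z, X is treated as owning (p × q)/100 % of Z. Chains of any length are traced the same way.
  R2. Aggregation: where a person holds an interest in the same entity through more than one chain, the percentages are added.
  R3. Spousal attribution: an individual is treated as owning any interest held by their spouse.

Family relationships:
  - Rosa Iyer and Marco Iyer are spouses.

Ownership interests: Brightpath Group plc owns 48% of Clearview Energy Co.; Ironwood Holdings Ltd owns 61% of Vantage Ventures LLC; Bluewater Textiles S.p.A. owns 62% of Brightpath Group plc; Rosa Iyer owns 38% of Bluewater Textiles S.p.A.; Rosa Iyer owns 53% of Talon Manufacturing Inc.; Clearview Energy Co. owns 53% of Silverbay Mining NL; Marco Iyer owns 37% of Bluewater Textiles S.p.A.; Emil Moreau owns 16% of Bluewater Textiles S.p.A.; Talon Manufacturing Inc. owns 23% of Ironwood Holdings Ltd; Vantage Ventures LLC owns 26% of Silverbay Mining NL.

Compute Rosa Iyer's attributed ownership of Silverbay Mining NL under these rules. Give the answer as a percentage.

By spousal attribution (R3), Rosa Iyer is treated as also owning Marco Iyer's interest in Bluewater Textiles S.p.A, giving 38% + 37% = 75%.
Chain via Talon Manufacturing Inc. → Ironwood Holdings Ltd → Vantage Ventures LLC (R1): 53% × 23% × 61% × 26% = 1.933334% of Silverbay Mining NL.
Chain via Bluewater Textiles S.p.A. → Brightpath Group plc → Clearview Energy Co. (R1): 75% × 62% × 48% × 53% = 11.8296% of Silverbay Mining NL.
Aggregating (R2): 1.933334% + 11.8296% = 13.762934%.

13.762934%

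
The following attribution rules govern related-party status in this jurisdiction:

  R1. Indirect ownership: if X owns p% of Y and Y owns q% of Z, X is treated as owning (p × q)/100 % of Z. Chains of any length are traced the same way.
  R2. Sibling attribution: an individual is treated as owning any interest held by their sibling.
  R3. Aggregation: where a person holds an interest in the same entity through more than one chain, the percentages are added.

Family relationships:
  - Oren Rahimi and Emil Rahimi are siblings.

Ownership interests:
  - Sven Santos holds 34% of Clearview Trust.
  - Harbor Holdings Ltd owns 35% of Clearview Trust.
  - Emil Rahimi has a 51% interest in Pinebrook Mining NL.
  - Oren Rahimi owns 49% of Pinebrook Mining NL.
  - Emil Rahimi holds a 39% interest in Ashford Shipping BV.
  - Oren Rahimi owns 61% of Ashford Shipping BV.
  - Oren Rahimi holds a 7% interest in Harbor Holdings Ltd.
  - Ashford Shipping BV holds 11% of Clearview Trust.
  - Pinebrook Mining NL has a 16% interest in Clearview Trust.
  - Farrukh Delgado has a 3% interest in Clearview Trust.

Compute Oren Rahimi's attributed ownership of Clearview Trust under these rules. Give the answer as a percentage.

By sibling attribution (R2), Oren Rahimi is treated as also owning Emil Rahimi's interest in Pinebrook Mining NL, giving 49% + 51% = 100%.
By sibling attribution (R2), Oren Rahimi is treated as also owning Emil Rahimi's interest in Ashford Shipping BV, giving 61% + 39% = 100%.
Chain via Pinebrook Mining NL (R1): 100% × 16% = 16% of Clearview Trust.
Chain via Harbor Holdings Ltd (R1): 7% × 35% = 2.45% of Clearview Trust.
Chain via Ashford Shipping BV (R1): 100% × 11% = 11% of Clearview Trust.
Aggregating (R3): 16% + 2.45% + 11% = 29.45%.

29.45%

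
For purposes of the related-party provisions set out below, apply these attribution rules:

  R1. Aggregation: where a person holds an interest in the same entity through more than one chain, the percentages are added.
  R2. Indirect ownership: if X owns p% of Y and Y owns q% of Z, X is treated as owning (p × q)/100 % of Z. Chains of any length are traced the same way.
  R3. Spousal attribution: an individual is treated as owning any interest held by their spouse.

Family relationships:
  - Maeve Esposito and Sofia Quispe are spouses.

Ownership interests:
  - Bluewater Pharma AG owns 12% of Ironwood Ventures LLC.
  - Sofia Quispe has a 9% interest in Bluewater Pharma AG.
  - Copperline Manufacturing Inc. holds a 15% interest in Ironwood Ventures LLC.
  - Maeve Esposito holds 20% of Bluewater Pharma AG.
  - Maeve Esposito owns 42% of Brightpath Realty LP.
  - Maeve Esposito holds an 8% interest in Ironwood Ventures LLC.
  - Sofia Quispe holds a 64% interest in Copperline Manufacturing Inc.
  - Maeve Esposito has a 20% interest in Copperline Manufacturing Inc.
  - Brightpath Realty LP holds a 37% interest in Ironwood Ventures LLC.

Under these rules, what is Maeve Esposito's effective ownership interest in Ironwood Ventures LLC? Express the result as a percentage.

By spousal attribution (R3), Maeve Esposito is treated as also owning Sofia Quispe's interest in Copperline Manufacturing Inc, giving 20% + 64% = 84%.
By spousal attribution (R3), Maeve Esposito is treated as also owning Sofia Quispe's interest in Bluewater Pharma AG, giving 20% + 9% = 29%.
Chain via Copperline Manufacturing Inc. (R2): 84% × 15% = 12.6% of Ironwood Ventures LLC.
Chain via Brightpath Realty LP (R2): 42% × 37% = 15.54% of Ironwood Ventures LLC.
Chain via Bluewater Pharma AG (R2): 29% × 12% = 3.48% of Ironwood Ventures LLC.
Direct interest in Ironwood Ventures LLC: 8%.
Aggregating (R1): 12.6% + 15.54% + 3.48% + 8% = 39.62%.

39.62%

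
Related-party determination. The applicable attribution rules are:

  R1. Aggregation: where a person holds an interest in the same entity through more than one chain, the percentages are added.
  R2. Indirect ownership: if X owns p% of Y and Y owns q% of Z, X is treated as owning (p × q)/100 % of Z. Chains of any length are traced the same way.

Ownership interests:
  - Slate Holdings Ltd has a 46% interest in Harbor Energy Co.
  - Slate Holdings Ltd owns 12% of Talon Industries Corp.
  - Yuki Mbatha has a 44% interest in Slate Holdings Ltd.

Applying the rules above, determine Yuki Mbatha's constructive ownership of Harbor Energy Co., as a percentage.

20.24%

Chain via Slate Holdings Ltd (R2): 44% × 46% = 20.24% of Harbor Energy Co.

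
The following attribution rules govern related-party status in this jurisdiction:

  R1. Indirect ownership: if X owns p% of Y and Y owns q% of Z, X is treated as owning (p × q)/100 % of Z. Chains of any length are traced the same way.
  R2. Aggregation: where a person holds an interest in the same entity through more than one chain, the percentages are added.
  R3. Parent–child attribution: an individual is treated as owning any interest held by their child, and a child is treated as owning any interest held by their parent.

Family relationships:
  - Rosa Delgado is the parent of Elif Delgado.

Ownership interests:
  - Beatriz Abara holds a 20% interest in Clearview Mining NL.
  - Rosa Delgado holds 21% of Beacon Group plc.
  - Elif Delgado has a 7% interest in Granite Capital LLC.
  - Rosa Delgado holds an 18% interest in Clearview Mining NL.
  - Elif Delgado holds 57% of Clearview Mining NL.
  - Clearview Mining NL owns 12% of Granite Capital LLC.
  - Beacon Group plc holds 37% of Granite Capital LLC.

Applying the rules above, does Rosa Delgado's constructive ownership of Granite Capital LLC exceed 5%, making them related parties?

Yes

By parent–child attribution (R3), Rosa Delgado is treated as also owning Elif Delgado's interest in Clearview Mining NL, giving 18% + 57% = 75%.
By parent–child attribution (R3), Rosa Delgado is treated as owning Elif Delgado's 7% interest in Granite Capital LLC.
Chain via Clearview Mining NL (R1): 75% × 12% = 9% of Granite Capital LLC.
Chain via Beacon Group plc (R1): 21% × 37% = 7.77% of Granite Capital LLC.
Direct interest in Granite Capital LLC: 7%.
Aggregating (R2): 9% + 7.77% + 7% = 23.77%.
23.77% exceeds the 5% threshold, so Rosa is a related party to Granite Capital LLC.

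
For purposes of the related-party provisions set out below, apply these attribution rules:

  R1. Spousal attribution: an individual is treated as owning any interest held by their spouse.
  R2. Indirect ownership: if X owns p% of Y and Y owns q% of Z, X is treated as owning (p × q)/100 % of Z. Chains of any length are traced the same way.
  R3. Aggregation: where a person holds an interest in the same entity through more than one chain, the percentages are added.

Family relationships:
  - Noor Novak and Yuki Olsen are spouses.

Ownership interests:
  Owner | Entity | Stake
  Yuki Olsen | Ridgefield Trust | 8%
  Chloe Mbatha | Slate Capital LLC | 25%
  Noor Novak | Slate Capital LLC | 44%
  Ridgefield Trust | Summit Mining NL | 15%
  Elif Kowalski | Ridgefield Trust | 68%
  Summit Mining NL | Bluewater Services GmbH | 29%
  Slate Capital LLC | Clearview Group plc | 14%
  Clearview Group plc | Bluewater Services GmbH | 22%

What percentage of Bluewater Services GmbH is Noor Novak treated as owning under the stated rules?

By spousal attribution (R1), Noor Novak is treated as owning Yuki Olsen's 8% interest in Ridgefield Trust.
Chain via Slate Capital LLC → Clearview Group plc (R2): 44% × 14% × 22% = 1.3552% of Bluewater Services GmbH.
Chain via Ridgefield Trust → Summit Mining NL (R2): 8% × 15% × 29% = 0.348% of Bluewater Services GmbH.
Aggregating (R3): 1.3552% + 0.348% = 1.7032%.

1.7032%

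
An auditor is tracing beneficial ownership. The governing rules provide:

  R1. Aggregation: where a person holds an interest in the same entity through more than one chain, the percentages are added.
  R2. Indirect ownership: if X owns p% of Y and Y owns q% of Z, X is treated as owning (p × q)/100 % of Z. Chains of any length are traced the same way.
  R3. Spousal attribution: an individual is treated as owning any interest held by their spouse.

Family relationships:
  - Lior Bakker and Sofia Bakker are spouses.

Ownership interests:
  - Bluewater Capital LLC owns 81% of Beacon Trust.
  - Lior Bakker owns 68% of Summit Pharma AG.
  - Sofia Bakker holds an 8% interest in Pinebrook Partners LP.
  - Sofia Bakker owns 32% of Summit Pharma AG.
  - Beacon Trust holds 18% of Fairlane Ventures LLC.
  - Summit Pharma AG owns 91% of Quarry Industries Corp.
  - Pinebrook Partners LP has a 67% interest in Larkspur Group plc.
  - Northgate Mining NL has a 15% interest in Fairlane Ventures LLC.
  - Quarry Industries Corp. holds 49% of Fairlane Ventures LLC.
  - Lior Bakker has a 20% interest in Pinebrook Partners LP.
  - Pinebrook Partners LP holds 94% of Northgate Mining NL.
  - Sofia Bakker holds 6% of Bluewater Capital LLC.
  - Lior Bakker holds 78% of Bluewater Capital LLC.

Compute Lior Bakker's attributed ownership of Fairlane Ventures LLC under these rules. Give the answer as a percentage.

By spousal attribution (R3), Lior Bakker is treated as also owning Sofia Bakker's interest in Summit Pharma AG, giving 68% + 32% = 100%.
By spousal attribution (R3), Lior Bakker is treated as also owning Sofia Bakker's interest in Bluewater Capital LLC, giving 78% + 6% = 84%.
By spousal attribution (R3), Lior Bakker is treated as also owning Sofia Bakker's interest in Pinebrook Partners LP, giving 20% + 8% = 28%.
Chain via Summit Pharma AG → Quarry Industries Corp. (R2): 100% × 91% × 49% = 44.59% of Fairlane Ventures LLC.
Chain via Bluewater Capital LLC → Beacon Trust (R2): 84% × 81% × 18% = 12.2472% of Fairlane Ventures LLC.
Chain via Pinebrook Partners LP → Northgate Mining NL (R2): 28% × 94% × 15% = 3.948% of Fairlane Ventures LLC.
Aggregating (R1): 44.59% + 12.2472% + 3.948% = 60.7852%.

60.7852%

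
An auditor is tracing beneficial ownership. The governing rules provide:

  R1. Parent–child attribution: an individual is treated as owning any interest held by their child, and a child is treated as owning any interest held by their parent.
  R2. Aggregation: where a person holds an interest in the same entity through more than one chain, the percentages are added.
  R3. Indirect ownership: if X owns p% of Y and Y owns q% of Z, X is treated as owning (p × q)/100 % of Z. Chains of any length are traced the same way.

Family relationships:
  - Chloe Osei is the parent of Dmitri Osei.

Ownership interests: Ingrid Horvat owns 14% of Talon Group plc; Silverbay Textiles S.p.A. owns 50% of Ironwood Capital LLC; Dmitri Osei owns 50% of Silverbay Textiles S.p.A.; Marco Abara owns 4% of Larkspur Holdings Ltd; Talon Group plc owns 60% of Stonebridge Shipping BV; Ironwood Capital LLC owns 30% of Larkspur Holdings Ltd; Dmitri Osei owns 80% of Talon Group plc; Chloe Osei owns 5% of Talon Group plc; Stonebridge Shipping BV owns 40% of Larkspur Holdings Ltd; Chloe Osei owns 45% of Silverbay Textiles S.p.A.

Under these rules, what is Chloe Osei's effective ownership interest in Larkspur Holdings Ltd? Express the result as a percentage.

34.65%

By parent–child attribution (R1), Chloe Osei is treated as also owning Dmitri Osei's interest in Talon Group plc, giving 5% + 80% = 85%.
By parent–child attribution (R1), Chloe Osei is treated as also owning Dmitri Osei's interest in Silverbay Textiles S.p.A, giving 45% + 50% = 95%.
Chain via Talon Group plc → Stonebridge Shipping BV (R3): 85% × 60% × 40% = 20.4% of Larkspur Holdings Ltd.
Chain via Silverbay Textiles S.p.A. → Ironwood Capital LLC (R3): 95% × 50% × 30% = 14.25% of Larkspur Holdings Ltd.
Aggregating (R2): 20.4% + 14.25% = 34.65%.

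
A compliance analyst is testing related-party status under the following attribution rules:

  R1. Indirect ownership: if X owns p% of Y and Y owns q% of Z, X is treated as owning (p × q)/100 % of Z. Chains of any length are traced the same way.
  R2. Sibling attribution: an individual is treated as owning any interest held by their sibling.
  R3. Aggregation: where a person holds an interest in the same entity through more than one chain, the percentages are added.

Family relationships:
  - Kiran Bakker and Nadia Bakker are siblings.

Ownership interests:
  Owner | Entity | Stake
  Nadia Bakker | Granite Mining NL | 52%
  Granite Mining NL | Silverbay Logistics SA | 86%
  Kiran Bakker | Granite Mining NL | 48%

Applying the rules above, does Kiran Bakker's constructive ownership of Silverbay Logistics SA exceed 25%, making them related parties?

Yes

By sibling attribution (R2), Kiran Bakker is treated as also owning Nadia Bakker's interest in Granite Mining NL, giving 48% + 52% = 100%.
Chain via Granite Mining NL (R1): 100% × 86% = 86% of Silverbay Logistics SA.
86% exceeds the 25% threshold, so Kiran is a related party to Silverbay Logistics SA.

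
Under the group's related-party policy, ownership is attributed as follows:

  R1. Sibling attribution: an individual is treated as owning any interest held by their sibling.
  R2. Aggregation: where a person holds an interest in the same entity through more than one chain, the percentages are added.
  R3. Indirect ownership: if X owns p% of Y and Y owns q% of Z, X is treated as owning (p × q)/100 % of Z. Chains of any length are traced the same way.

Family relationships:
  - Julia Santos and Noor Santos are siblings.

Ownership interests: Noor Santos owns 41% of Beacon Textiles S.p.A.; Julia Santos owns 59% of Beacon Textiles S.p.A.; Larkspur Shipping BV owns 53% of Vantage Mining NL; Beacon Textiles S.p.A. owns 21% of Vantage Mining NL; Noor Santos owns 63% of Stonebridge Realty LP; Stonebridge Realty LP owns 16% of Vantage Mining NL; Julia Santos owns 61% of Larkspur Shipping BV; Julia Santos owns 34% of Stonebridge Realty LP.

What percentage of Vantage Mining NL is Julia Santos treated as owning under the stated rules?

By sibling attribution (R1), Julia Santos is treated as also owning Noor Santos's interest in Stonebridge Realty LP, giving 34% + 63% = 97%.
By sibling attribution (R1), Julia Santos is treated as also owning Noor Santos's interest in Beacon Textiles S.p.A, giving 59% + 41% = 100%.
Chain via Larkspur Shipping BV (R3): 61% × 53% = 32.33% of Vantage Mining NL.
Chain via Stonebridge Realty LP (R3): 97% × 16% = 15.52% of Vantage Mining NL.
Chain via Beacon Textiles S.p.A. (R3): 100% × 21% = 21% of Vantage Mining NL.
Aggregating (R2): 32.33% + 15.52% + 21% = 68.85%.

68.85%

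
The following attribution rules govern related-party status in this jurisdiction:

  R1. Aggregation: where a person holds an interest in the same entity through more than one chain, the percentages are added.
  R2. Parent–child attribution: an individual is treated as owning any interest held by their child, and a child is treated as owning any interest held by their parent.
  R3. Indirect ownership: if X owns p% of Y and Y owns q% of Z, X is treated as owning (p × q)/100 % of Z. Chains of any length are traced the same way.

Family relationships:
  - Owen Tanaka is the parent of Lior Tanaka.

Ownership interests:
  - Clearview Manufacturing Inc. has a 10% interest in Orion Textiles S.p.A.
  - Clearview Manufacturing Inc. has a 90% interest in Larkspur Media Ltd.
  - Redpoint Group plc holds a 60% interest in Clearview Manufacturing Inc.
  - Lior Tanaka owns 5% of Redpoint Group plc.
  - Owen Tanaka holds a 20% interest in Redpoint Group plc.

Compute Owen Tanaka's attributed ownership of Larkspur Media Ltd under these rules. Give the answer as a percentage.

By parent–child attribution (R2), Owen Tanaka is treated as also owning Lior Tanaka's interest in Redpoint Group plc, giving 20% + 5% = 25%.
Chain via Redpoint Group plc → Clearview Manufacturing Inc. (R3): 25% × 60% × 90% = 13.5% of Larkspur Media Ltd.

13.5%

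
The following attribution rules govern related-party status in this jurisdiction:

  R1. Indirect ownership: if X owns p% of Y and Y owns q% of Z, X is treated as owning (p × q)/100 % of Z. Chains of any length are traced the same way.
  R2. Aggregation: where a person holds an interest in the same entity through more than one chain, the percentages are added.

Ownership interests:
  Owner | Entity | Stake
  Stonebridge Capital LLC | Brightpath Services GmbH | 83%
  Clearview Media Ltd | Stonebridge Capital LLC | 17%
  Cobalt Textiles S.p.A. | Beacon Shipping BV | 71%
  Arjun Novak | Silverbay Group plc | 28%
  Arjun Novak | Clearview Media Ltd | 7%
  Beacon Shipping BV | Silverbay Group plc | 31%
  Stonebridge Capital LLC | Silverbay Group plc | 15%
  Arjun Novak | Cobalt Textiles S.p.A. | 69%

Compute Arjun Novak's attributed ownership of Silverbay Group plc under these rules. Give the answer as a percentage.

43.3654%

Chain via Cobalt Textiles S.p.A. → Beacon Shipping BV (R1): 69% × 71% × 31% = 15.1869% of Silverbay Group plc.
Chain via Clearview Media Ltd → Stonebridge Capital LLC (R1): 7% × 17% × 15% = 0.1785% of Silverbay Group plc.
Direct interest in Silverbay Group plc: 28%.
Aggregating (R2): 15.1869% + 0.1785% + 28% = 43.3654%.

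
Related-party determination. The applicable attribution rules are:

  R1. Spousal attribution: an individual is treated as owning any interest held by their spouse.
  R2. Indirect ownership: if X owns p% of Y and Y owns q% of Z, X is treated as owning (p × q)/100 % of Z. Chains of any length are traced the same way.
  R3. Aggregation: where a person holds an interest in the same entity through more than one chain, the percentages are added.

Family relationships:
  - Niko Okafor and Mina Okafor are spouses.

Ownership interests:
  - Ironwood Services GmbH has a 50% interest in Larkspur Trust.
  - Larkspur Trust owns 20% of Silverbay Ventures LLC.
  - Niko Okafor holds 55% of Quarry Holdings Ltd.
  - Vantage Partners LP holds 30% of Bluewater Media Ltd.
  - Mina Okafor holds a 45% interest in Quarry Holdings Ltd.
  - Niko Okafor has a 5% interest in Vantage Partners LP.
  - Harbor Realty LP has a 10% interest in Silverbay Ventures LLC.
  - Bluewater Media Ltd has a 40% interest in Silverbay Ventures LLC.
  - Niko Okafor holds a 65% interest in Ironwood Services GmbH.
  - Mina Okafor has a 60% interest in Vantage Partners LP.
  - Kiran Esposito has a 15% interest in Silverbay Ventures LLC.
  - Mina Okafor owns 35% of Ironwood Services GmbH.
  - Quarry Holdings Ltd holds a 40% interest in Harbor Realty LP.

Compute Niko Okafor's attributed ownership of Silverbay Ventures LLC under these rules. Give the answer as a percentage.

21.8%

By spousal attribution (R1), Niko Okafor is treated as also owning Mina Okafor's interest in Ironwood Services GmbH, giving 65% + 35% = 100%.
By spousal attribution (R1), Niko Okafor is treated as also owning Mina Okafor's interest in Quarry Holdings Ltd, giving 55% + 45% = 100%.
By spousal attribution (R1), Niko Okafor is treated as also owning Mina Okafor's interest in Vantage Partners LP, giving 5% + 60% = 65%.
Chain via Ironwood Services GmbH → Larkspur Trust (R2): 100% × 50% × 20% = 10% of Silverbay Ventures LLC.
Chain via Quarry Holdings Ltd → Harbor Realty LP (R2): 100% × 40% × 10% = 4% of Silverbay Ventures LLC.
Chain via Vantage Partners LP → Bluewater Media Ltd (R2): 65% × 30% × 40% = 7.8% of Silverbay Ventures LLC.
Aggregating (R3): 10% + 4% + 7.8% = 21.8%.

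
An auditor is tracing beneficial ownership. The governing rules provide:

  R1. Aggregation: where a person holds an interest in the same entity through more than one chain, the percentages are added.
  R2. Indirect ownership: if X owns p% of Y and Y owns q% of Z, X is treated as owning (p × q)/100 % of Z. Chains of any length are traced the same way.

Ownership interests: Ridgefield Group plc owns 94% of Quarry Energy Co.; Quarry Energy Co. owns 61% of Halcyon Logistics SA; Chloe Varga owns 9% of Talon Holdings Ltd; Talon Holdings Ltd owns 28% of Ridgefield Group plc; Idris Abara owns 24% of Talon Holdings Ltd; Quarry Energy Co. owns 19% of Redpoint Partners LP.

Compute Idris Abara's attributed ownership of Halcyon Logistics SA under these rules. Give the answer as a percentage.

3.853248%

Chain via Talon Holdings Ltd → Ridgefield Group plc → Quarry Energy Co. (R2): 24% × 28% × 94% × 61% = 3.853248% of Halcyon Logistics SA.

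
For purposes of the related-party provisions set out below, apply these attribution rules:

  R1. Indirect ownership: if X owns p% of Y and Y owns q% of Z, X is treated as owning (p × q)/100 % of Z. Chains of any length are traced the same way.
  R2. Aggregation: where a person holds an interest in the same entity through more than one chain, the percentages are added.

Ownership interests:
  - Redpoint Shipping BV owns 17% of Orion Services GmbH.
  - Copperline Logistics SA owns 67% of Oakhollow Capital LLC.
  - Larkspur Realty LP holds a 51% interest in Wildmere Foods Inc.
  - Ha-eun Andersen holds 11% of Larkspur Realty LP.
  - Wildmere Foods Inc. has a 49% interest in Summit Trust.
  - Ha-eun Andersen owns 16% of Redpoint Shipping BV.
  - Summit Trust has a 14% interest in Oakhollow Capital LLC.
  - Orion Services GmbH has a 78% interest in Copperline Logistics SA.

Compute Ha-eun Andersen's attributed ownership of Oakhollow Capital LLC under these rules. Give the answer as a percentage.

1.806318%

Chain via Redpoint Shipping BV → Orion Services GmbH → Copperline Logistics SA (R1): 16% × 17% × 78% × 67% = 1.421472% of Oakhollow Capital LLC.
Chain via Larkspur Realty LP → Wildmere Foods Inc. → Summit Trust (R1): 11% × 51% × 49% × 14% = 0.384846% of Oakhollow Capital LLC.
Aggregating (R2): 1.421472% + 0.384846% = 1.806318%.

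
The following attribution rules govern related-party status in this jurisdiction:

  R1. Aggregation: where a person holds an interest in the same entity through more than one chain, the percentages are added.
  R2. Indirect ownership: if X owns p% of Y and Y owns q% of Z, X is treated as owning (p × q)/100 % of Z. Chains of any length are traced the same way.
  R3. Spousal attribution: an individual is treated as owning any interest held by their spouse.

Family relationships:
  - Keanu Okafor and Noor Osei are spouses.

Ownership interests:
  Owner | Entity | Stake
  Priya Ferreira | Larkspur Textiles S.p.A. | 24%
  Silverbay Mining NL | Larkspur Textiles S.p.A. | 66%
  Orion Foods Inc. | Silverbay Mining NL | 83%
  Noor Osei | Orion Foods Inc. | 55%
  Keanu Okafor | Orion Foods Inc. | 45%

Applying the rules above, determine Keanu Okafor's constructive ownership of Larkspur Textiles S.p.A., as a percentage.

By spousal attribution (R3), Keanu Okafor is treated as also owning Noor Osei's interest in Orion Foods Inc, giving 45% + 55% = 100%.
Chain via Orion Foods Inc. → Silverbay Mining NL (R2): 100% × 83% × 66% = 54.78% of Larkspur Textiles S.p.A.

54.78%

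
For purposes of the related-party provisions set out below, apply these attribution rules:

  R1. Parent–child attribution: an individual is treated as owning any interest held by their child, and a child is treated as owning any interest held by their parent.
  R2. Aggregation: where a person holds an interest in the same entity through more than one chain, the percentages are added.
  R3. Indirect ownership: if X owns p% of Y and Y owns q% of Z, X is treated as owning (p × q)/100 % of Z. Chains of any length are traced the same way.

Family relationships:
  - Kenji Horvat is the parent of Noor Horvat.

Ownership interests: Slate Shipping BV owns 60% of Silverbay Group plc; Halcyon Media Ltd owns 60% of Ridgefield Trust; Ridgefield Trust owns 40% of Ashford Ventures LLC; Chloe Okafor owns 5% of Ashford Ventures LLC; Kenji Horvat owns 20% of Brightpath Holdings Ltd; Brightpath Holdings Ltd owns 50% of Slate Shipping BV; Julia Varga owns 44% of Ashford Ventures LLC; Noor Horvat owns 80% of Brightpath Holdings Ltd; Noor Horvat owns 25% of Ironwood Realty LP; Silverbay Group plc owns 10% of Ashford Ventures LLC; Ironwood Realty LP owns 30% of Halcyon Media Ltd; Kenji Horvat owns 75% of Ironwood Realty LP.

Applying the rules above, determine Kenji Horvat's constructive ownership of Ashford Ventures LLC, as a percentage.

10.2%

By parent–child attribution (R1), Kenji Horvat is treated as also owning Noor Horvat's interest in Ironwood Realty LP, giving 75% + 25% = 100%.
By parent–child attribution (R1), Kenji Horvat is treated as also owning Noor Horvat's interest in Brightpath Holdings Ltd, giving 20% + 80% = 100%.
Chain via Ironwood Realty LP → Halcyon Media Ltd → Ridgefield Trust (R3): 100% × 30% × 60% × 40% = 7.2% of Ashford Ventures LLC.
Chain via Brightpath Holdings Ltd → Slate Shipping BV → Silverbay Group plc (R3): 100% × 50% × 60% × 10% = 3% of Ashford Ventures LLC.
Aggregating (R2): 7.2% + 3% = 10.2%.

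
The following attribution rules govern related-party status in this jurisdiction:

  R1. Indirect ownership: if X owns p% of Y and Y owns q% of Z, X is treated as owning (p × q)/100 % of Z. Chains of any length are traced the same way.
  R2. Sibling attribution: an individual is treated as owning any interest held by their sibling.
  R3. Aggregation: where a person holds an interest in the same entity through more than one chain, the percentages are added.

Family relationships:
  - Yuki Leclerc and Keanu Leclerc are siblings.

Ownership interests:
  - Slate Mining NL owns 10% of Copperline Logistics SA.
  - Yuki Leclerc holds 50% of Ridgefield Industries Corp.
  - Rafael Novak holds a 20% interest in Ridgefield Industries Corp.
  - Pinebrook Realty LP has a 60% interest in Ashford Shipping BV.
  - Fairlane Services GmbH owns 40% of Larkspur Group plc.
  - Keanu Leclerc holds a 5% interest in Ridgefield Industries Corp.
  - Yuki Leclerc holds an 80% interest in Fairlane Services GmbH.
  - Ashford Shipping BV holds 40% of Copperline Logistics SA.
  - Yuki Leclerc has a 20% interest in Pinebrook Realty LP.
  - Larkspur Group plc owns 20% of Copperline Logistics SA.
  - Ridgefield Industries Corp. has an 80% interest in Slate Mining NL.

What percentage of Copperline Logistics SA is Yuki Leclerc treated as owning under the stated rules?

By sibling attribution (R2), Yuki Leclerc is treated as also owning Keanu Leclerc's interest in Ridgefield Industries Corp, giving 50% + 5% = 55%.
Chain via Pinebrook Realty LP → Ashford Shipping BV (R1): 20% × 60% × 40% = 4.8% of Copperline Logistics SA.
Chain via Fairlane Services GmbH → Larkspur Group plc (R1): 80% × 40% × 20% = 6.4% of Copperline Logistics SA.
Chain via Ridgefield Industries Corp. → Slate Mining NL (R1): 55% × 80% × 10% = 4.4% of Copperline Logistics SA.
Aggregating (R3): 4.8% + 6.4% + 4.4% = 15.6%.

15.6%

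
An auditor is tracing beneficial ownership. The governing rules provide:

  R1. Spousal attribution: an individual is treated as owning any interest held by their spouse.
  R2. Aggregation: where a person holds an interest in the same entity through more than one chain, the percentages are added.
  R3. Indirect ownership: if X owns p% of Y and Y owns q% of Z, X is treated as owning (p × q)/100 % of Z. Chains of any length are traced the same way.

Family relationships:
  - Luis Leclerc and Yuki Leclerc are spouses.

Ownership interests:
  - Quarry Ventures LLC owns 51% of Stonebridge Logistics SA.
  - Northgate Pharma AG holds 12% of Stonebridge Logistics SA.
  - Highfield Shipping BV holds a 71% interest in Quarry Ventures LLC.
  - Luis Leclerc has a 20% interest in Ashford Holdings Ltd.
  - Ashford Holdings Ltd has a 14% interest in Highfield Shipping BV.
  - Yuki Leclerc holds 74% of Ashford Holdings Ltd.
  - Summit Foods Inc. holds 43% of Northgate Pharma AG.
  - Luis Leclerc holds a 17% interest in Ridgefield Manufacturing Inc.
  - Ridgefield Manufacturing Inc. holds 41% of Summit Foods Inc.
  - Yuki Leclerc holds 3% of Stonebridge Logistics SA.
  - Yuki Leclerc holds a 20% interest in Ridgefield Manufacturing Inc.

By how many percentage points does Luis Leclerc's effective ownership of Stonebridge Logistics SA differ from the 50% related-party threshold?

By spousal attribution (R1), Luis Leclerc is treated as also owning Yuki Leclerc's interest in Ashford Holdings Ltd, giving 20% + 74% = 94%.
By spousal attribution (R1), Luis Leclerc is treated as also owning Yuki Leclerc's interest in Ridgefield Manufacturing Inc, giving 17% + 20% = 37%.
By spousal attribution (R1), Luis Leclerc is treated as owning Yuki Leclerc's 3% interest in Stonebridge Logistics SA.
Chain via Ashford Holdings Ltd → Highfield Shipping BV → Quarry Ventures LLC (R3): 94% × 14% × 71% × 51% = 4.765236% of Stonebridge Logistics SA.
Chain via Ridgefield Manufacturing Inc. → Summit Foods Inc. → Northgate Pharma AG (R3): 37% × 41% × 43% × 12% = 0.782772% of Stonebridge Logistics SA.
Direct interest in Stonebridge Logistics SA: 3%.
Aggregating (R2): 4.765236% + 0.782772% + 3% = 8.548008%.
8.548008% falls short of the 50% threshold by 41.451992 percentage points.

41.451992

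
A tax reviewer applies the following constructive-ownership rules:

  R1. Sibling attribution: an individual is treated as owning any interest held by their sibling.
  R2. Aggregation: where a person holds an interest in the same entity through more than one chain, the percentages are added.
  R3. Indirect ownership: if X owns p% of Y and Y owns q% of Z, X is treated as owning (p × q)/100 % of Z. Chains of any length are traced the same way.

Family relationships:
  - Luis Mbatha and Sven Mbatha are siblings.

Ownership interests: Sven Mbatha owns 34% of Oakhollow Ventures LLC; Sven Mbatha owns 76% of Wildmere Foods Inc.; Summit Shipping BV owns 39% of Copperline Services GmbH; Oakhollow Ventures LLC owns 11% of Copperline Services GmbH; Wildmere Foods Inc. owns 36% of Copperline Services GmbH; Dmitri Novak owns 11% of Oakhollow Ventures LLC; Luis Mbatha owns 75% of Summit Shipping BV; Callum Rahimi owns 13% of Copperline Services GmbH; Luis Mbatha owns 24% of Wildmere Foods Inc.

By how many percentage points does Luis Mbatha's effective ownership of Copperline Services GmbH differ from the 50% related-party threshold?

By sibling attribution (R1), Luis Mbatha is treated as also owning Sven Mbatha's interest in Wildmere Foods Inc, giving 24% + 76% = 100%.
By sibling attribution (R1), Luis Mbatha is treated as owning Sven Mbatha's 34% interest in Oakhollow Ventures LLC.
Chain via Summit Shipping BV (R3): 75% × 39% = 29.25% of Copperline Services GmbH.
Chain via Wildmere Foods Inc. (R3): 100% × 36% = 36% of Copperline Services GmbH.
Chain via Oakhollow Ventures LLC (R3): 34% × 11% = 3.74% of Copperline Services GmbH.
Aggregating (R2): 29.25% + 36% + 3.74% = 68.99%.
68.99% exceeds the 50% threshold by 18.99 percentage points.

18.99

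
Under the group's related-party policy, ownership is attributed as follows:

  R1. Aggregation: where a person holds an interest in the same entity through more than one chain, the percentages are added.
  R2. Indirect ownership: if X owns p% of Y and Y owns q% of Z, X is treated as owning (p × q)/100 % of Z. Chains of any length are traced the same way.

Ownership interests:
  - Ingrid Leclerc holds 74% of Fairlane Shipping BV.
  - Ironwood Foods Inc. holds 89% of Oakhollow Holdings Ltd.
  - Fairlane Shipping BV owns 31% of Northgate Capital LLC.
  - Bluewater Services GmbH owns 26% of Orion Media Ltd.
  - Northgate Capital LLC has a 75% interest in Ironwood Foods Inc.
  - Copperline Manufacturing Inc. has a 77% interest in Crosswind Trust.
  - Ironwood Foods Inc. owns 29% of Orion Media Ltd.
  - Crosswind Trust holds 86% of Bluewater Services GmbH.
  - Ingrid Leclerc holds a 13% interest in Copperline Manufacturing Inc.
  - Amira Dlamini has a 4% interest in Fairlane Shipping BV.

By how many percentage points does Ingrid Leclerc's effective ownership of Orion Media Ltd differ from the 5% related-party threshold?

2.227686

Chain via Copperline Manufacturing Inc. → Crosswind Trust → Bluewater Services GmbH (R2): 13% × 77% × 86% × 26% = 2.238236% of Orion Media Ltd.
Chain via Fairlane Shipping BV → Northgate Capital LLC → Ironwood Foods Inc. (R2): 74% × 31% × 75% × 29% = 4.98945% of Orion Media Ltd.
Aggregating (R1): 2.238236% + 4.98945% = 7.227686%.
7.227686% exceeds the 5% threshold by 2.227686 percentage points.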